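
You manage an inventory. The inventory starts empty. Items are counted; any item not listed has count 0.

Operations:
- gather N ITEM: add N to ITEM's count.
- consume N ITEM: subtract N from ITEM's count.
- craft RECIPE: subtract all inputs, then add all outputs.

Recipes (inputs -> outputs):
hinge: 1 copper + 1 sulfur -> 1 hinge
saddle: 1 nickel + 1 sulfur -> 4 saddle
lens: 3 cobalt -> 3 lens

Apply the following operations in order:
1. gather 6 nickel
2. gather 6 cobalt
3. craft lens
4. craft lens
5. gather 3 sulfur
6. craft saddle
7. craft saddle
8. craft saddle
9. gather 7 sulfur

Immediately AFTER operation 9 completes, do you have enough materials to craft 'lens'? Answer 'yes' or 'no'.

After 1 (gather 6 nickel): nickel=6
After 2 (gather 6 cobalt): cobalt=6 nickel=6
After 3 (craft lens): cobalt=3 lens=3 nickel=6
After 4 (craft lens): lens=6 nickel=6
After 5 (gather 3 sulfur): lens=6 nickel=6 sulfur=3
After 6 (craft saddle): lens=6 nickel=5 saddle=4 sulfur=2
After 7 (craft saddle): lens=6 nickel=4 saddle=8 sulfur=1
After 8 (craft saddle): lens=6 nickel=3 saddle=12
After 9 (gather 7 sulfur): lens=6 nickel=3 saddle=12 sulfur=7

Answer: no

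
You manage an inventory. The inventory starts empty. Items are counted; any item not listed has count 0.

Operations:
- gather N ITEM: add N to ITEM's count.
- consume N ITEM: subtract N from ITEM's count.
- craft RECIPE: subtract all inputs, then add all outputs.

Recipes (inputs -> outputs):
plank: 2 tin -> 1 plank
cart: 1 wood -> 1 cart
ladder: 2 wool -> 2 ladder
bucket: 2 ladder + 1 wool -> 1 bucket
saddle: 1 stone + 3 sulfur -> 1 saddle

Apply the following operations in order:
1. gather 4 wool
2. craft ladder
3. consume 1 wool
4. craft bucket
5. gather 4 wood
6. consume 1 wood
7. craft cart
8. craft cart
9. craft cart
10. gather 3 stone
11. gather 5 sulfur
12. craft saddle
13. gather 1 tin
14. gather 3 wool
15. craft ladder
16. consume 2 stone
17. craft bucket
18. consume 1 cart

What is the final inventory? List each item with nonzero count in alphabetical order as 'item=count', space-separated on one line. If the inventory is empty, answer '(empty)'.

After 1 (gather 4 wool): wool=4
After 2 (craft ladder): ladder=2 wool=2
After 3 (consume 1 wool): ladder=2 wool=1
After 4 (craft bucket): bucket=1
After 5 (gather 4 wood): bucket=1 wood=4
After 6 (consume 1 wood): bucket=1 wood=3
After 7 (craft cart): bucket=1 cart=1 wood=2
After 8 (craft cart): bucket=1 cart=2 wood=1
After 9 (craft cart): bucket=1 cart=3
After 10 (gather 3 stone): bucket=1 cart=3 stone=3
After 11 (gather 5 sulfur): bucket=1 cart=3 stone=3 sulfur=5
After 12 (craft saddle): bucket=1 cart=3 saddle=1 stone=2 sulfur=2
After 13 (gather 1 tin): bucket=1 cart=3 saddle=1 stone=2 sulfur=2 tin=1
After 14 (gather 3 wool): bucket=1 cart=3 saddle=1 stone=2 sulfur=2 tin=1 wool=3
After 15 (craft ladder): bucket=1 cart=3 ladder=2 saddle=1 stone=2 sulfur=2 tin=1 wool=1
After 16 (consume 2 stone): bucket=1 cart=3 ladder=2 saddle=1 sulfur=2 tin=1 wool=1
After 17 (craft bucket): bucket=2 cart=3 saddle=1 sulfur=2 tin=1
After 18 (consume 1 cart): bucket=2 cart=2 saddle=1 sulfur=2 tin=1

Answer: bucket=2 cart=2 saddle=1 sulfur=2 tin=1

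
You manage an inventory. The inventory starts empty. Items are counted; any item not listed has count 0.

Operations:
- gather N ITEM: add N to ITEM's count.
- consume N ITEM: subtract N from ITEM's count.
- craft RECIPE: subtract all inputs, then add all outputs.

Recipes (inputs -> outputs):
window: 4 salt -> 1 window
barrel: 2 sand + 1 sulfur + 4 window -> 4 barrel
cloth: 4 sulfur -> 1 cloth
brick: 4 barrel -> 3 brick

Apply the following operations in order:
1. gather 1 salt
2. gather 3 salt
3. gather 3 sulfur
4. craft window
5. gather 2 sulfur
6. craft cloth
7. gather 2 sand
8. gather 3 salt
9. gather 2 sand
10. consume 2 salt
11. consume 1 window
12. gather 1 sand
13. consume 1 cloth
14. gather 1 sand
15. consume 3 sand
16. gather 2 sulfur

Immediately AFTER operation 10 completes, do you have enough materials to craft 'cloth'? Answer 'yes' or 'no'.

Answer: no

Derivation:
After 1 (gather 1 salt): salt=1
After 2 (gather 3 salt): salt=4
After 3 (gather 3 sulfur): salt=4 sulfur=3
After 4 (craft window): sulfur=3 window=1
After 5 (gather 2 sulfur): sulfur=5 window=1
After 6 (craft cloth): cloth=1 sulfur=1 window=1
After 7 (gather 2 sand): cloth=1 sand=2 sulfur=1 window=1
After 8 (gather 3 salt): cloth=1 salt=3 sand=2 sulfur=1 window=1
After 9 (gather 2 sand): cloth=1 salt=3 sand=4 sulfur=1 window=1
After 10 (consume 2 salt): cloth=1 salt=1 sand=4 sulfur=1 window=1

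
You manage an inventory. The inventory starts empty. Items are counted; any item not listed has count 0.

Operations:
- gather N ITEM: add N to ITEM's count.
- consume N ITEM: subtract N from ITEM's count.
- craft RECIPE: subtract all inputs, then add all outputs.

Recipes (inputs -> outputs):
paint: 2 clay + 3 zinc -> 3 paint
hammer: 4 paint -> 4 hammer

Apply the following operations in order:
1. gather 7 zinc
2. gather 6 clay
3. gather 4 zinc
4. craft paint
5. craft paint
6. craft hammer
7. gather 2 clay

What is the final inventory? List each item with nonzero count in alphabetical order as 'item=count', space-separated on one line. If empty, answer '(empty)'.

Answer: clay=4 hammer=4 paint=2 zinc=5

Derivation:
After 1 (gather 7 zinc): zinc=7
After 2 (gather 6 clay): clay=6 zinc=7
After 3 (gather 4 zinc): clay=6 zinc=11
After 4 (craft paint): clay=4 paint=3 zinc=8
After 5 (craft paint): clay=2 paint=6 zinc=5
After 6 (craft hammer): clay=2 hammer=4 paint=2 zinc=5
After 7 (gather 2 clay): clay=4 hammer=4 paint=2 zinc=5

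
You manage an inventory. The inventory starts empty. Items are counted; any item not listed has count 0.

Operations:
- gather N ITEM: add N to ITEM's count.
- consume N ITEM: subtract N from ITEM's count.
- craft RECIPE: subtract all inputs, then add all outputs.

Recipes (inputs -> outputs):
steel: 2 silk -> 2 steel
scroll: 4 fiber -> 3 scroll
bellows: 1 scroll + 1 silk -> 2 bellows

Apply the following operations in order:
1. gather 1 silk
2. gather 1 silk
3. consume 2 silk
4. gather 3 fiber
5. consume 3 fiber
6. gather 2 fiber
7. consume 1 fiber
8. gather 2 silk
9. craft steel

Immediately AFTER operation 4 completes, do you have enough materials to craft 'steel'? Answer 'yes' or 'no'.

After 1 (gather 1 silk): silk=1
After 2 (gather 1 silk): silk=2
After 3 (consume 2 silk): (empty)
After 4 (gather 3 fiber): fiber=3

Answer: no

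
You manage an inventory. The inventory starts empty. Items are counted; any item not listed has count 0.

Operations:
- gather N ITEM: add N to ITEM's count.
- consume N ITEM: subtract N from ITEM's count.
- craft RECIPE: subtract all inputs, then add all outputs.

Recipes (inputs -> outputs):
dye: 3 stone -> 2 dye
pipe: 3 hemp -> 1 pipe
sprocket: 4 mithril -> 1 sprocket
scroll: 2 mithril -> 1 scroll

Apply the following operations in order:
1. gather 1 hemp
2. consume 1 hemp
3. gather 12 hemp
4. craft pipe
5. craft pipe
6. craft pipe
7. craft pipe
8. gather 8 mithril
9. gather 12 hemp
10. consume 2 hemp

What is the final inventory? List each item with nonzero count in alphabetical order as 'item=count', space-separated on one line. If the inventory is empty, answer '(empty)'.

After 1 (gather 1 hemp): hemp=1
After 2 (consume 1 hemp): (empty)
After 3 (gather 12 hemp): hemp=12
After 4 (craft pipe): hemp=9 pipe=1
After 5 (craft pipe): hemp=6 pipe=2
After 6 (craft pipe): hemp=3 pipe=3
After 7 (craft pipe): pipe=4
After 8 (gather 8 mithril): mithril=8 pipe=4
After 9 (gather 12 hemp): hemp=12 mithril=8 pipe=4
After 10 (consume 2 hemp): hemp=10 mithril=8 pipe=4

Answer: hemp=10 mithril=8 pipe=4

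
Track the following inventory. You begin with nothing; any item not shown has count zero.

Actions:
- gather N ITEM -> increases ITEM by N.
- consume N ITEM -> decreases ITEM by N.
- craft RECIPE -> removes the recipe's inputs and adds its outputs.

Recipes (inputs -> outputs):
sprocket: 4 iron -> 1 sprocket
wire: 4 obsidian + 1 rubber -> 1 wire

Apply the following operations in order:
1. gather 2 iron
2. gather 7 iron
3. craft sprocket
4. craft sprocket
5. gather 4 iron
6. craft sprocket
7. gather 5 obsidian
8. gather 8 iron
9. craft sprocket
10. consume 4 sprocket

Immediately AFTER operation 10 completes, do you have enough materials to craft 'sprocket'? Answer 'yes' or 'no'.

Answer: yes

Derivation:
After 1 (gather 2 iron): iron=2
After 2 (gather 7 iron): iron=9
After 3 (craft sprocket): iron=5 sprocket=1
After 4 (craft sprocket): iron=1 sprocket=2
After 5 (gather 4 iron): iron=5 sprocket=2
After 6 (craft sprocket): iron=1 sprocket=3
After 7 (gather 5 obsidian): iron=1 obsidian=5 sprocket=3
After 8 (gather 8 iron): iron=9 obsidian=5 sprocket=3
After 9 (craft sprocket): iron=5 obsidian=5 sprocket=4
After 10 (consume 4 sprocket): iron=5 obsidian=5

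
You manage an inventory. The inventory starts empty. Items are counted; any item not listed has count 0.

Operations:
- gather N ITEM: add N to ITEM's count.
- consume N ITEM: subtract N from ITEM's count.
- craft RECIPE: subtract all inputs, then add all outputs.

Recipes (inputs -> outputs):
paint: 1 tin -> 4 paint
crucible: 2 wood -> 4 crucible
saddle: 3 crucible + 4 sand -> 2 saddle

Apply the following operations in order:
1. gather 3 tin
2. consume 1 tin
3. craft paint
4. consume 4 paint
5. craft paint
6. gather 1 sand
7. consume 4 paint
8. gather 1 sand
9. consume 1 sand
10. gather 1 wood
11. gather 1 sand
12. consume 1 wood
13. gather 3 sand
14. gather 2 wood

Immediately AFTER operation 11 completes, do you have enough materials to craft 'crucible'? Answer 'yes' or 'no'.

After 1 (gather 3 tin): tin=3
After 2 (consume 1 tin): tin=2
After 3 (craft paint): paint=4 tin=1
After 4 (consume 4 paint): tin=1
After 5 (craft paint): paint=4
After 6 (gather 1 sand): paint=4 sand=1
After 7 (consume 4 paint): sand=1
After 8 (gather 1 sand): sand=2
After 9 (consume 1 sand): sand=1
After 10 (gather 1 wood): sand=1 wood=1
After 11 (gather 1 sand): sand=2 wood=1

Answer: no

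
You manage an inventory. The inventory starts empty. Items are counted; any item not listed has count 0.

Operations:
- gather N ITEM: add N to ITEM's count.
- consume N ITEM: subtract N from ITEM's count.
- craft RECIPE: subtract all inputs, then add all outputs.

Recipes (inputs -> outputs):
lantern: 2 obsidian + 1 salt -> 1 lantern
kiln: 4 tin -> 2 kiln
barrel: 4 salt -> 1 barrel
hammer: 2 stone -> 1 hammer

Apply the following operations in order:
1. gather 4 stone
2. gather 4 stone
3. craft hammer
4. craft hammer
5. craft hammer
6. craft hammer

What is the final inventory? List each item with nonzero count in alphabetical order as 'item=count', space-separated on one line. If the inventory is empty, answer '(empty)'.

Answer: hammer=4

Derivation:
After 1 (gather 4 stone): stone=4
After 2 (gather 4 stone): stone=8
After 3 (craft hammer): hammer=1 stone=6
After 4 (craft hammer): hammer=2 stone=4
After 5 (craft hammer): hammer=3 stone=2
After 6 (craft hammer): hammer=4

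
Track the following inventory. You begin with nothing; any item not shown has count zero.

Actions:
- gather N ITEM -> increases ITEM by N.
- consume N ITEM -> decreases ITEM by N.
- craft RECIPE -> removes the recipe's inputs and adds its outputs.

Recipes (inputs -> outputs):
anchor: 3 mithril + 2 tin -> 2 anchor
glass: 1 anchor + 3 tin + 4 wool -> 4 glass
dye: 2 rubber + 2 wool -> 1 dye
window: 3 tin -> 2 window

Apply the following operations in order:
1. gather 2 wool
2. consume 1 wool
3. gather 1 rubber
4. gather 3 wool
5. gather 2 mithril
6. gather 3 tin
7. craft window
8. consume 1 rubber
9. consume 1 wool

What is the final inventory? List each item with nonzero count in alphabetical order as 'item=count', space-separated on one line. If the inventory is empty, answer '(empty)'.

After 1 (gather 2 wool): wool=2
After 2 (consume 1 wool): wool=1
After 3 (gather 1 rubber): rubber=1 wool=1
After 4 (gather 3 wool): rubber=1 wool=4
After 5 (gather 2 mithril): mithril=2 rubber=1 wool=4
After 6 (gather 3 tin): mithril=2 rubber=1 tin=3 wool=4
After 7 (craft window): mithril=2 rubber=1 window=2 wool=4
After 8 (consume 1 rubber): mithril=2 window=2 wool=4
After 9 (consume 1 wool): mithril=2 window=2 wool=3

Answer: mithril=2 window=2 wool=3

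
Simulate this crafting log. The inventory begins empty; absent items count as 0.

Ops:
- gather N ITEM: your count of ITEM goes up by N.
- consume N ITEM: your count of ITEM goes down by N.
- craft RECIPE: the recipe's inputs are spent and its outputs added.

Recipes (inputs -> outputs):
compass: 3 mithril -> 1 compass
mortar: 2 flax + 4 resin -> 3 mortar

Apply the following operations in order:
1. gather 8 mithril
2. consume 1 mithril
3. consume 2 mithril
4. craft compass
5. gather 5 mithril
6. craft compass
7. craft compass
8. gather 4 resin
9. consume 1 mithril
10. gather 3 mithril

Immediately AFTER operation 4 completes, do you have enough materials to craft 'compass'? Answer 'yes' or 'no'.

Answer: no

Derivation:
After 1 (gather 8 mithril): mithril=8
After 2 (consume 1 mithril): mithril=7
After 3 (consume 2 mithril): mithril=5
After 4 (craft compass): compass=1 mithril=2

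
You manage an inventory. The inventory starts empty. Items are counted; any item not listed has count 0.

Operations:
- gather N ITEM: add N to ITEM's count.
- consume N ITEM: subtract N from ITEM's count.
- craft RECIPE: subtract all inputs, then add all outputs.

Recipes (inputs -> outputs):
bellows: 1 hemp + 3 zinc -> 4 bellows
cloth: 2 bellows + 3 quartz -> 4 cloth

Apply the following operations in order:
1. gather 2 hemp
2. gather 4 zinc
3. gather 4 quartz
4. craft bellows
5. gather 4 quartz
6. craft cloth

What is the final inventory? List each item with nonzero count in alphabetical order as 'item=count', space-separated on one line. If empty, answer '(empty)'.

Answer: bellows=2 cloth=4 hemp=1 quartz=5 zinc=1

Derivation:
After 1 (gather 2 hemp): hemp=2
After 2 (gather 4 zinc): hemp=2 zinc=4
After 3 (gather 4 quartz): hemp=2 quartz=4 zinc=4
After 4 (craft bellows): bellows=4 hemp=1 quartz=4 zinc=1
After 5 (gather 4 quartz): bellows=4 hemp=1 quartz=8 zinc=1
After 6 (craft cloth): bellows=2 cloth=4 hemp=1 quartz=5 zinc=1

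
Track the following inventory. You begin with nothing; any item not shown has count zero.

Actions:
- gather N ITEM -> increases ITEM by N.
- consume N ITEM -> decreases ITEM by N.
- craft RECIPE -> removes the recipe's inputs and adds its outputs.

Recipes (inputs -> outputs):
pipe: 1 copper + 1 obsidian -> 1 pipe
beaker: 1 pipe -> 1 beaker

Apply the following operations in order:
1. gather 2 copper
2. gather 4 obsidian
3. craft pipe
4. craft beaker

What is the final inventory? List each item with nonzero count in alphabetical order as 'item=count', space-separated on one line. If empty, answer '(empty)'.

Answer: beaker=1 copper=1 obsidian=3

Derivation:
After 1 (gather 2 copper): copper=2
After 2 (gather 4 obsidian): copper=2 obsidian=4
After 3 (craft pipe): copper=1 obsidian=3 pipe=1
After 4 (craft beaker): beaker=1 copper=1 obsidian=3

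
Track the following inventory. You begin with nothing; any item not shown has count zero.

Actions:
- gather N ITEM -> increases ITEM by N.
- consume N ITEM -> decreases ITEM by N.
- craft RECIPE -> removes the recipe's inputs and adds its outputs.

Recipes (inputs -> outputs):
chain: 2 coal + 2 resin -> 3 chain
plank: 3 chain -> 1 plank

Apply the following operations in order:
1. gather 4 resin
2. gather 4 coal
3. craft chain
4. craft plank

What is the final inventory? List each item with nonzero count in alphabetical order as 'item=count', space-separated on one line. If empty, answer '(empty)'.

Answer: coal=2 plank=1 resin=2

Derivation:
After 1 (gather 4 resin): resin=4
After 2 (gather 4 coal): coal=4 resin=4
After 3 (craft chain): chain=3 coal=2 resin=2
After 4 (craft plank): coal=2 plank=1 resin=2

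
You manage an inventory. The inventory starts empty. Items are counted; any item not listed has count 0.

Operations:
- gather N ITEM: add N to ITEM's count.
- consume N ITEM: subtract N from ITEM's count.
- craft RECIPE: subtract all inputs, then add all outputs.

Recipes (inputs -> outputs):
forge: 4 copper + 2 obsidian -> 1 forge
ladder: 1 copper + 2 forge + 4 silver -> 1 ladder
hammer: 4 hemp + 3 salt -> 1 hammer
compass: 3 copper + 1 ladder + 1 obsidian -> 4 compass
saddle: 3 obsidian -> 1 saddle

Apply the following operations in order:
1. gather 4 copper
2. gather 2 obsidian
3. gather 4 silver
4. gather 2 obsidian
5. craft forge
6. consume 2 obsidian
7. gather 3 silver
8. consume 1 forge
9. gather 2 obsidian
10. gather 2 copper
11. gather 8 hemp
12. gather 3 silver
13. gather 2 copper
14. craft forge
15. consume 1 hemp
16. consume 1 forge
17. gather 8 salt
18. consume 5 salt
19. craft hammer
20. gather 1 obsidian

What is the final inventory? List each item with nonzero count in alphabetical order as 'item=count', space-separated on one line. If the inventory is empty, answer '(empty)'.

After 1 (gather 4 copper): copper=4
After 2 (gather 2 obsidian): copper=4 obsidian=2
After 3 (gather 4 silver): copper=4 obsidian=2 silver=4
After 4 (gather 2 obsidian): copper=4 obsidian=4 silver=4
After 5 (craft forge): forge=1 obsidian=2 silver=4
After 6 (consume 2 obsidian): forge=1 silver=4
After 7 (gather 3 silver): forge=1 silver=7
After 8 (consume 1 forge): silver=7
After 9 (gather 2 obsidian): obsidian=2 silver=7
After 10 (gather 2 copper): copper=2 obsidian=2 silver=7
After 11 (gather 8 hemp): copper=2 hemp=8 obsidian=2 silver=7
After 12 (gather 3 silver): copper=2 hemp=8 obsidian=2 silver=10
After 13 (gather 2 copper): copper=4 hemp=8 obsidian=2 silver=10
After 14 (craft forge): forge=1 hemp=8 silver=10
After 15 (consume 1 hemp): forge=1 hemp=7 silver=10
After 16 (consume 1 forge): hemp=7 silver=10
After 17 (gather 8 salt): hemp=7 salt=8 silver=10
After 18 (consume 5 salt): hemp=7 salt=3 silver=10
After 19 (craft hammer): hammer=1 hemp=3 silver=10
After 20 (gather 1 obsidian): hammer=1 hemp=3 obsidian=1 silver=10

Answer: hammer=1 hemp=3 obsidian=1 silver=10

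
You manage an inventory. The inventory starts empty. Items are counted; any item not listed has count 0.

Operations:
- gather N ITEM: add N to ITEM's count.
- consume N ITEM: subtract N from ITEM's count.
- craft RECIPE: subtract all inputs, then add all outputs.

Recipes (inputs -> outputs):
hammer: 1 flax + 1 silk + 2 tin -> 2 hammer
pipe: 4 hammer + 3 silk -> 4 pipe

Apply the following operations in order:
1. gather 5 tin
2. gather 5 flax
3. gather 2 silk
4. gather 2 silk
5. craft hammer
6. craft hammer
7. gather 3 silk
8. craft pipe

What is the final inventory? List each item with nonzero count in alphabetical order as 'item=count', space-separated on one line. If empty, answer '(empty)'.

After 1 (gather 5 tin): tin=5
After 2 (gather 5 flax): flax=5 tin=5
After 3 (gather 2 silk): flax=5 silk=2 tin=5
After 4 (gather 2 silk): flax=5 silk=4 tin=5
After 5 (craft hammer): flax=4 hammer=2 silk=3 tin=3
After 6 (craft hammer): flax=3 hammer=4 silk=2 tin=1
After 7 (gather 3 silk): flax=3 hammer=4 silk=5 tin=1
After 8 (craft pipe): flax=3 pipe=4 silk=2 tin=1

Answer: flax=3 pipe=4 silk=2 tin=1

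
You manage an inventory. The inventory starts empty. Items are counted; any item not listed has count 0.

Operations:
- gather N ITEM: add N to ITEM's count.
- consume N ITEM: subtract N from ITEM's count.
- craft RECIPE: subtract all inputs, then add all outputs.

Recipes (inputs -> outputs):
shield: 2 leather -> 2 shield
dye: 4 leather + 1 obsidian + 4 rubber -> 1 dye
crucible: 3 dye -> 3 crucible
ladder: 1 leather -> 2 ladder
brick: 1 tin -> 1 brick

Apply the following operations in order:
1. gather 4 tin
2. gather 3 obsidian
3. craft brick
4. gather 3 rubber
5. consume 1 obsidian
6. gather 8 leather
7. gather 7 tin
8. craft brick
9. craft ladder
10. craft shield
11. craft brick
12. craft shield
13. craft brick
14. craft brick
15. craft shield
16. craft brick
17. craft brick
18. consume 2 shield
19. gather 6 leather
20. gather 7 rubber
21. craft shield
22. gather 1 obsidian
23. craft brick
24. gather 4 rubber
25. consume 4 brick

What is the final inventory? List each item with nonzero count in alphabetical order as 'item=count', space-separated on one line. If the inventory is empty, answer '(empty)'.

After 1 (gather 4 tin): tin=4
After 2 (gather 3 obsidian): obsidian=3 tin=4
After 3 (craft brick): brick=1 obsidian=3 tin=3
After 4 (gather 3 rubber): brick=1 obsidian=3 rubber=3 tin=3
After 5 (consume 1 obsidian): brick=1 obsidian=2 rubber=3 tin=3
After 6 (gather 8 leather): brick=1 leather=8 obsidian=2 rubber=3 tin=3
After 7 (gather 7 tin): brick=1 leather=8 obsidian=2 rubber=3 tin=10
After 8 (craft brick): brick=2 leather=8 obsidian=2 rubber=3 tin=9
After 9 (craft ladder): brick=2 ladder=2 leather=7 obsidian=2 rubber=3 tin=9
After 10 (craft shield): brick=2 ladder=2 leather=5 obsidian=2 rubber=3 shield=2 tin=9
After 11 (craft brick): brick=3 ladder=2 leather=5 obsidian=2 rubber=3 shield=2 tin=8
After 12 (craft shield): brick=3 ladder=2 leather=3 obsidian=2 rubber=3 shield=4 tin=8
After 13 (craft brick): brick=4 ladder=2 leather=3 obsidian=2 rubber=3 shield=4 tin=7
After 14 (craft brick): brick=5 ladder=2 leather=3 obsidian=2 rubber=3 shield=4 tin=6
After 15 (craft shield): brick=5 ladder=2 leather=1 obsidian=2 rubber=3 shield=6 tin=6
After 16 (craft brick): brick=6 ladder=2 leather=1 obsidian=2 rubber=3 shield=6 tin=5
After 17 (craft brick): brick=7 ladder=2 leather=1 obsidian=2 rubber=3 shield=6 tin=4
After 18 (consume 2 shield): brick=7 ladder=2 leather=1 obsidian=2 rubber=3 shield=4 tin=4
After 19 (gather 6 leather): brick=7 ladder=2 leather=7 obsidian=2 rubber=3 shield=4 tin=4
After 20 (gather 7 rubber): brick=7 ladder=2 leather=7 obsidian=2 rubber=10 shield=4 tin=4
After 21 (craft shield): brick=7 ladder=2 leather=5 obsidian=2 rubber=10 shield=6 tin=4
After 22 (gather 1 obsidian): brick=7 ladder=2 leather=5 obsidian=3 rubber=10 shield=6 tin=4
After 23 (craft brick): brick=8 ladder=2 leather=5 obsidian=3 rubber=10 shield=6 tin=3
After 24 (gather 4 rubber): brick=8 ladder=2 leather=5 obsidian=3 rubber=14 shield=6 tin=3
After 25 (consume 4 brick): brick=4 ladder=2 leather=5 obsidian=3 rubber=14 shield=6 tin=3

Answer: brick=4 ladder=2 leather=5 obsidian=3 rubber=14 shield=6 tin=3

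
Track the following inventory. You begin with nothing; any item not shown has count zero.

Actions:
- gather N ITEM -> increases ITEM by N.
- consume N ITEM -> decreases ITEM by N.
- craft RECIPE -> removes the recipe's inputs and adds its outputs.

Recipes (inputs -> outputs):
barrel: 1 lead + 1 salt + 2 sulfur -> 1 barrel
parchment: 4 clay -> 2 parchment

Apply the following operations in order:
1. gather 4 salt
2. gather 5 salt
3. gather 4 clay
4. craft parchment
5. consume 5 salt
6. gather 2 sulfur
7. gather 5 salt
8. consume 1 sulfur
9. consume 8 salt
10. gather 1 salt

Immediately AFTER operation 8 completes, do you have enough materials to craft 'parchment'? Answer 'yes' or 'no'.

Answer: no

Derivation:
After 1 (gather 4 salt): salt=4
After 2 (gather 5 salt): salt=9
After 3 (gather 4 clay): clay=4 salt=9
After 4 (craft parchment): parchment=2 salt=9
After 5 (consume 5 salt): parchment=2 salt=4
After 6 (gather 2 sulfur): parchment=2 salt=4 sulfur=2
After 7 (gather 5 salt): parchment=2 salt=9 sulfur=2
After 8 (consume 1 sulfur): parchment=2 salt=9 sulfur=1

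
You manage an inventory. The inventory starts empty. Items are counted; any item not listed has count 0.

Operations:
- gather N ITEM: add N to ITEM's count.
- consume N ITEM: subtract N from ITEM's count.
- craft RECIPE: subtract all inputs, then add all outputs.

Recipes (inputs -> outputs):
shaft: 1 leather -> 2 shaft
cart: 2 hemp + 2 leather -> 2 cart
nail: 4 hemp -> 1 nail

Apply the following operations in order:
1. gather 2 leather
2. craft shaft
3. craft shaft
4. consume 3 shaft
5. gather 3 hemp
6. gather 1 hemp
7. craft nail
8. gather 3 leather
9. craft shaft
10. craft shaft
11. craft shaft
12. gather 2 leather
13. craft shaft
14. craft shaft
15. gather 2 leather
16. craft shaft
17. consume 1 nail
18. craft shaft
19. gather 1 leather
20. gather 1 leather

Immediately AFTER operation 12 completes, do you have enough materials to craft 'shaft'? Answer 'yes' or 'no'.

Answer: yes

Derivation:
After 1 (gather 2 leather): leather=2
After 2 (craft shaft): leather=1 shaft=2
After 3 (craft shaft): shaft=4
After 4 (consume 3 shaft): shaft=1
After 5 (gather 3 hemp): hemp=3 shaft=1
After 6 (gather 1 hemp): hemp=4 shaft=1
After 7 (craft nail): nail=1 shaft=1
After 8 (gather 3 leather): leather=3 nail=1 shaft=1
After 9 (craft shaft): leather=2 nail=1 shaft=3
After 10 (craft shaft): leather=1 nail=1 shaft=5
After 11 (craft shaft): nail=1 shaft=7
After 12 (gather 2 leather): leather=2 nail=1 shaft=7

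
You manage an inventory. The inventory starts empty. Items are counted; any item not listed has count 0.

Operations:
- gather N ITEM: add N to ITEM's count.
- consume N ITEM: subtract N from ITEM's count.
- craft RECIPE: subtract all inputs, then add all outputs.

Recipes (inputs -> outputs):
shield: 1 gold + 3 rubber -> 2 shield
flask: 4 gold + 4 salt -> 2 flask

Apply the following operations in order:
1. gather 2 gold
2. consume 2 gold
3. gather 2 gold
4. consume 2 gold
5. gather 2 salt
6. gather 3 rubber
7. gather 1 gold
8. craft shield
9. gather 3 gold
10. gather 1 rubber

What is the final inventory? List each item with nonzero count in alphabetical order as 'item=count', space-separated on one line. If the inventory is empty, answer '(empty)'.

After 1 (gather 2 gold): gold=2
After 2 (consume 2 gold): (empty)
After 3 (gather 2 gold): gold=2
After 4 (consume 2 gold): (empty)
After 5 (gather 2 salt): salt=2
After 6 (gather 3 rubber): rubber=3 salt=2
After 7 (gather 1 gold): gold=1 rubber=3 salt=2
After 8 (craft shield): salt=2 shield=2
After 9 (gather 3 gold): gold=3 salt=2 shield=2
After 10 (gather 1 rubber): gold=3 rubber=1 salt=2 shield=2

Answer: gold=3 rubber=1 salt=2 shield=2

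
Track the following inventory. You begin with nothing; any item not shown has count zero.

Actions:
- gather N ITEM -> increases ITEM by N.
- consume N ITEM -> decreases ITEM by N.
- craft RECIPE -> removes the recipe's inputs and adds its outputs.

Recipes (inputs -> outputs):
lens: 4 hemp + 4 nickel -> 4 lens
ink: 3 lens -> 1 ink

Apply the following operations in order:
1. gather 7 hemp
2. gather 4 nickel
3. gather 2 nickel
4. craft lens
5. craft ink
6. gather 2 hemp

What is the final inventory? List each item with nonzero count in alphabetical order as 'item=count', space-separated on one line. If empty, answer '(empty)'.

After 1 (gather 7 hemp): hemp=7
After 2 (gather 4 nickel): hemp=7 nickel=4
After 3 (gather 2 nickel): hemp=7 nickel=6
After 4 (craft lens): hemp=3 lens=4 nickel=2
After 5 (craft ink): hemp=3 ink=1 lens=1 nickel=2
After 6 (gather 2 hemp): hemp=5 ink=1 lens=1 nickel=2

Answer: hemp=5 ink=1 lens=1 nickel=2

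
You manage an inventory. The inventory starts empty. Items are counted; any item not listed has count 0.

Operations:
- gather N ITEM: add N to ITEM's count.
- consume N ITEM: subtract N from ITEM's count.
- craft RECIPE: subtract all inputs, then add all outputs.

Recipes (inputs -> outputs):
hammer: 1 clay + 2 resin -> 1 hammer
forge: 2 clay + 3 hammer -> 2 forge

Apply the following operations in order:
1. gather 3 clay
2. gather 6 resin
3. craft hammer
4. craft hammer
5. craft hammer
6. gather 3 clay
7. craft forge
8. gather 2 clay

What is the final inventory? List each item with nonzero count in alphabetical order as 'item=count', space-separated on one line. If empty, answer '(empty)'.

After 1 (gather 3 clay): clay=3
After 2 (gather 6 resin): clay=3 resin=6
After 3 (craft hammer): clay=2 hammer=1 resin=4
After 4 (craft hammer): clay=1 hammer=2 resin=2
After 5 (craft hammer): hammer=3
After 6 (gather 3 clay): clay=3 hammer=3
After 7 (craft forge): clay=1 forge=2
After 8 (gather 2 clay): clay=3 forge=2

Answer: clay=3 forge=2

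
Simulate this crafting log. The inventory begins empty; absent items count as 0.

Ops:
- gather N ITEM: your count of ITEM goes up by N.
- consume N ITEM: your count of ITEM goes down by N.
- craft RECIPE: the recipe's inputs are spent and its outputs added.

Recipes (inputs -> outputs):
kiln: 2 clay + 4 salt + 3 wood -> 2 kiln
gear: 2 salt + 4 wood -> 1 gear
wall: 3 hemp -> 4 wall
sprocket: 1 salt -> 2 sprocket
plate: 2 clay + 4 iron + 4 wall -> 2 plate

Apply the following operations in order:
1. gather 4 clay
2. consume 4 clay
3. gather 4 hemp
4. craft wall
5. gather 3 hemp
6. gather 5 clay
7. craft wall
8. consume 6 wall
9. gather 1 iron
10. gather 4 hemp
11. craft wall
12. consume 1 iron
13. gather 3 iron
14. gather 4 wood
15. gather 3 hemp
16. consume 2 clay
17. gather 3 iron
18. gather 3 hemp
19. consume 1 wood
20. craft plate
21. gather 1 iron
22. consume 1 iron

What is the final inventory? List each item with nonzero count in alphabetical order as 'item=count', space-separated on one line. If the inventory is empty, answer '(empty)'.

After 1 (gather 4 clay): clay=4
After 2 (consume 4 clay): (empty)
After 3 (gather 4 hemp): hemp=4
After 4 (craft wall): hemp=1 wall=4
After 5 (gather 3 hemp): hemp=4 wall=4
After 6 (gather 5 clay): clay=5 hemp=4 wall=4
After 7 (craft wall): clay=5 hemp=1 wall=8
After 8 (consume 6 wall): clay=5 hemp=1 wall=2
After 9 (gather 1 iron): clay=5 hemp=1 iron=1 wall=2
After 10 (gather 4 hemp): clay=5 hemp=5 iron=1 wall=2
After 11 (craft wall): clay=5 hemp=2 iron=1 wall=6
After 12 (consume 1 iron): clay=5 hemp=2 wall=6
After 13 (gather 3 iron): clay=5 hemp=2 iron=3 wall=6
After 14 (gather 4 wood): clay=5 hemp=2 iron=3 wall=6 wood=4
After 15 (gather 3 hemp): clay=5 hemp=5 iron=3 wall=6 wood=4
After 16 (consume 2 clay): clay=3 hemp=5 iron=3 wall=6 wood=4
After 17 (gather 3 iron): clay=3 hemp=5 iron=6 wall=6 wood=4
After 18 (gather 3 hemp): clay=3 hemp=8 iron=6 wall=6 wood=4
After 19 (consume 1 wood): clay=3 hemp=8 iron=6 wall=6 wood=3
After 20 (craft plate): clay=1 hemp=8 iron=2 plate=2 wall=2 wood=3
After 21 (gather 1 iron): clay=1 hemp=8 iron=3 plate=2 wall=2 wood=3
After 22 (consume 1 iron): clay=1 hemp=8 iron=2 plate=2 wall=2 wood=3

Answer: clay=1 hemp=8 iron=2 plate=2 wall=2 wood=3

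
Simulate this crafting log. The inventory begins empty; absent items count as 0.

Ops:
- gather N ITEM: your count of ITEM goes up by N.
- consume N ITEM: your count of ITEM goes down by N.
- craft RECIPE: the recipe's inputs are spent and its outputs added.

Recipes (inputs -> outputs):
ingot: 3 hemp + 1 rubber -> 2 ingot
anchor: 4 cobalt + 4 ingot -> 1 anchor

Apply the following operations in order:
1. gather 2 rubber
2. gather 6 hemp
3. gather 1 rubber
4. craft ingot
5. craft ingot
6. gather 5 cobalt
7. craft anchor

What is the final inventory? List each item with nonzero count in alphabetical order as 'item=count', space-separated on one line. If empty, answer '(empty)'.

Answer: anchor=1 cobalt=1 rubber=1

Derivation:
After 1 (gather 2 rubber): rubber=2
After 2 (gather 6 hemp): hemp=6 rubber=2
After 3 (gather 1 rubber): hemp=6 rubber=3
After 4 (craft ingot): hemp=3 ingot=2 rubber=2
After 5 (craft ingot): ingot=4 rubber=1
After 6 (gather 5 cobalt): cobalt=5 ingot=4 rubber=1
After 7 (craft anchor): anchor=1 cobalt=1 rubber=1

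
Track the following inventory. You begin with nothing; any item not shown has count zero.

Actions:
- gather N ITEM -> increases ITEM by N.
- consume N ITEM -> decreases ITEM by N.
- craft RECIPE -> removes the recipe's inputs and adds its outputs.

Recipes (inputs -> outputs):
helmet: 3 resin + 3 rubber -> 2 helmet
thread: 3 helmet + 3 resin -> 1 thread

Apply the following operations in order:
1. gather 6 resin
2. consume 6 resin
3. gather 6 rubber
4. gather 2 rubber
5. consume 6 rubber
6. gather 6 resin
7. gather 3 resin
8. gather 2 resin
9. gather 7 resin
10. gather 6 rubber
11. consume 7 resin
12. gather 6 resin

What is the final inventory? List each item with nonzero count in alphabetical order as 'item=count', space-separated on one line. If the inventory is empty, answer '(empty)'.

Answer: resin=17 rubber=8

Derivation:
After 1 (gather 6 resin): resin=6
After 2 (consume 6 resin): (empty)
After 3 (gather 6 rubber): rubber=6
After 4 (gather 2 rubber): rubber=8
After 5 (consume 6 rubber): rubber=2
After 6 (gather 6 resin): resin=6 rubber=2
After 7 (gather 3 resin): resin=9 rubber=2
After 8 (gather 2 resin): resin=11 rubber=2
After 9 (gather 7 resin): resin=18 rubber=2
After 10 (gather 6 rubber): resin=18 rubber=8
After 11 (consume 7 resin): resin=11 rubber=8
After 12 (gather 6 resin): resin=17 rubber=8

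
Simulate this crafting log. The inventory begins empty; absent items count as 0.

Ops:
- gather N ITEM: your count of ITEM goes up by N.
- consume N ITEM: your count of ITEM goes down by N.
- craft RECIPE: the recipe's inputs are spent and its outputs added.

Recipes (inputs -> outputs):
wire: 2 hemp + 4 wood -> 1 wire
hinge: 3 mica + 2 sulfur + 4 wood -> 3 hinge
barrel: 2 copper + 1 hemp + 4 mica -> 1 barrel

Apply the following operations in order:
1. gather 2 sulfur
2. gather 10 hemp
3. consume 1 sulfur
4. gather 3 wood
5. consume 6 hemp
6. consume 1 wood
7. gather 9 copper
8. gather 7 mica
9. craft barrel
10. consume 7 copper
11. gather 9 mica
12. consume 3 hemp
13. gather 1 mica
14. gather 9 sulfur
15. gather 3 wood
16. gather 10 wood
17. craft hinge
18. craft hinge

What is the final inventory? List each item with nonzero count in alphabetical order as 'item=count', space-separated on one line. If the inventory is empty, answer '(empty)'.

After 1 (gather 2 sulfur): sulfur=2
After 2 (gather 10 hemp): hemp=10 sulfur=2
After 3 (consume 1 sulfur): hemp=10 sulfur=1
After 4 (gather 3 wood): hemp=10 sulfur=1 wood=3
After 5 (consume 6 hemp): hemp=4 sulfur=1 wood=3
After 6 (consume 1 wood): hemp=4 sulfur=1 wood=2
After 7 (gather 9 copper): copper=9 hemp=4 sulfur=1 wood=2
After 8 (gather 7 mica): copper=9 hemp=4 mica=7 sulfur=1 wood=2
After 9 (craft barrel): barrel=1 copper=7 hemp=3 mica=3 sulfur=1 wood=2
After 10 (consume 7 copper): barrel=1 hemp=3 mica=3 sulfur=1 wood=2
After 11 (gather 9 mica): barrel=1 hemp=3 mica=12 sulfur=1 wood=2
After 12 (consume 3 hemp): barrel=1 mica=12 sulfur=1 wood=2
After 13 (gather 1 mica): barrel=1 mica=13 sulfur=1 wood=2
After 14 (gather 9 sulfur): barrel=1 mica=13 sulfur=10 wood=2
After 15 (gather 3 wood): barrel=1 mica=13 sulfur=10 wood=5
After 16 (gather 10 wood): barrel=1 mica=13 sulfur=10 wood=15
After 17 (craft hinge): barrel=1 hinge=3 mica=10 sulfur=8 wood=11
After 18 (craft hinge): barrel=1 hinge=6 mica=7 sulfur=6 wood=7

Answer: barrel=1 hinge=6 mica=7 sulfur=6 wood=7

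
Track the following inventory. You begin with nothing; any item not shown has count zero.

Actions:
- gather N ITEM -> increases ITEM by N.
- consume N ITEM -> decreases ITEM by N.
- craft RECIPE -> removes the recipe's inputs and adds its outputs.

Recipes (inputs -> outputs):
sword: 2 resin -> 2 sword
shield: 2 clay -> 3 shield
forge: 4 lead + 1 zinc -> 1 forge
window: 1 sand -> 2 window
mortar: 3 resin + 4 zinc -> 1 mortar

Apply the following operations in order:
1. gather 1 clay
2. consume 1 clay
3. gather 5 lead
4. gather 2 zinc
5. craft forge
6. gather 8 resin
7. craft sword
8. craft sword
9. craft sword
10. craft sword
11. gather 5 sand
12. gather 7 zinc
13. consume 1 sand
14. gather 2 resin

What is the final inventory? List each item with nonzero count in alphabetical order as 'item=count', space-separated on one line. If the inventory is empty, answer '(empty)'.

Answer: forge=1 lead=1 resin=2 sand=4 sword=8 zinc=8

Derivation:
After 1 (gather 1 clay): clay=1
After 2 (consume 1 clay): (empty)
After 3 (gather 5 lead): lead=5
After 4 (gather 2 zinc): lead=5 zinc=2
After 5 (craft forge): forge=1 lead=1 zinc=1
After 6 (gather 8 resin): forge=1 lead=1 resin=8 zinc=1
After 7 (craft sword): forge=1 lead=1 resin=6 sword=2 zinc=1
After 8 (craft sword): forge=1 lead=1 resin=4 sword=4 zinc=1
After 9 (craft sword): forge=1 lead=1 resin=2 sword=6 zinc=1
After 10 (craft sword): forge=1 lead=1 sword=8 zinc=1
After 11 (gather 5 sand): forge=1 lead=1 sand=5 sword=8 zinc=1
After 12 (gather 7 zinc): forge=1 lead=1 sand=5 sword=8 zinc=8
After 13 (consume 1 sand): forge=1 lead=1 sand=4 sword=8 zinc=8
After 14 (gather 2 resin): forge=1 lead=1 resin=2 sand=4 sword=8 zinc=8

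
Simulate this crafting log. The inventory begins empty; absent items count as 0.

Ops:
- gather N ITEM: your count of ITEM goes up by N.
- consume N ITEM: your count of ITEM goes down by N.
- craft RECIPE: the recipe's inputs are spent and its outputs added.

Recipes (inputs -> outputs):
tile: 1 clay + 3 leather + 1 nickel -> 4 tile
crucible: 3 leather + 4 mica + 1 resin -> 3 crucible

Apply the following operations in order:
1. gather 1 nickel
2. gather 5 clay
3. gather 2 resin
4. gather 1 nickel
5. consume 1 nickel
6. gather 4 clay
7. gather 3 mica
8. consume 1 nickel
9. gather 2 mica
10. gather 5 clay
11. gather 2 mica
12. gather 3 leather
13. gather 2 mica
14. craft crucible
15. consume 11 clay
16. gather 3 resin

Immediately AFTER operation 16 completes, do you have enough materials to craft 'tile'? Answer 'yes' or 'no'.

After 1 (gather 1 nickel): nickel=1
After 2 (gather 5 clay): clay=5 nickel=1
After 3 (gather 2 resin): clay=5 nickel=1 resin=2
After 4 (gather 1 nickel): clay=5 nickel=2 resin=2
After 5 (consume 1 nickel): clay=5 nickel=1 resin=2
After 6 (gather 4 clay): clay=9 nickel=1 resin=2
After 7 (gather 3 mica): clay=9 mica=3 nickel=1 resin=2
After 8 (consume 1 nickel): clay=9 mica=3 resin=2
After 9 (gather 2 mica): clay=9 mica=5 resin=2
After 10 (gather 5 clay): clay=14 mica=5 resin=2
After 11 (gather 2 mica): clay=14 mica=7 resin=2
After 12 (gather 3 leather): clay=14 leather=3 mica=7 resin=2
After 13 (gather 2 mica): clay=14 leather=3 mica=9 resin=2
After 14 (craft crucible): clay=14 crucible=3 mica=5 resin=1
After 15 (consume 11 clay): clay=3 crucible=3 mica=5 resin=1
After 16 (gather 3 resin): clay=3 crucible=3 mica=5 resin=4

Answer: no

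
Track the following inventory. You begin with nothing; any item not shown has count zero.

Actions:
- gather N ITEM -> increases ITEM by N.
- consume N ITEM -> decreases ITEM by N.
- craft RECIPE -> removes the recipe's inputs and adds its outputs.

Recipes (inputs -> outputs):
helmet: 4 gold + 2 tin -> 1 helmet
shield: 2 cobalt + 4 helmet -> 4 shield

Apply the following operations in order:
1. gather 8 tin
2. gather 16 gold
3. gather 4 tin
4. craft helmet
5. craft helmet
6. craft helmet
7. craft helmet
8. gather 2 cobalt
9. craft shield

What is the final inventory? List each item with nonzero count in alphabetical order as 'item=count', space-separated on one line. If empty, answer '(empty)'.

After 1 (gather 8 tin): tin=8
After 2 (gather 16 gold): gold=16 tin=8
After 3 (gather 4 tin): gold=16 tin=12
After 4 (craft helmet): gold=12 helmet=1 tin=10
After 5 (craft helmet): gold=8 helmet=2 tin=8
After 6 (craft helmet): gold=4 helmet=3 tin=6
After 7 (craft helmet): helmet=4 tin=4
After 8 (gather 2 cobalt): cobalt=2 helmet=4 tin=4
After 9 (craft shield): shield=4 tin=4

Answer: shield=4 tin=4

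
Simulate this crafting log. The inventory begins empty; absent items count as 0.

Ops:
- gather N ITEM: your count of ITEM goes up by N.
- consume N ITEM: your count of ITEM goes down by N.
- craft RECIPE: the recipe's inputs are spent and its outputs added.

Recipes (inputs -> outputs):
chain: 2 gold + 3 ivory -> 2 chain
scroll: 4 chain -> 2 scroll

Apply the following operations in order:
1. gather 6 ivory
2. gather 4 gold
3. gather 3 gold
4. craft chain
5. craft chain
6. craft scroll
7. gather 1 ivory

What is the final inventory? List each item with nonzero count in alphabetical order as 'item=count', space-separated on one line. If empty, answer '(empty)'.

After 1 (gather 6 ivory): ivory=6
After 2 (gather 4 gold): gold=4 ivory=6
After 3 (gather 3 gold): gold=7 ivory=6
After 4 (craft chain): chain=2 gold=5 ivory=3
After 5 (craft chain): chain=4 gold=3
After 6 (craft scroll): gold=3 scroll=2
After 7 (gather 1 ivory): gold=3 ivory=1 scroll=2

Answer: gold=3 ivory=1 scroll=2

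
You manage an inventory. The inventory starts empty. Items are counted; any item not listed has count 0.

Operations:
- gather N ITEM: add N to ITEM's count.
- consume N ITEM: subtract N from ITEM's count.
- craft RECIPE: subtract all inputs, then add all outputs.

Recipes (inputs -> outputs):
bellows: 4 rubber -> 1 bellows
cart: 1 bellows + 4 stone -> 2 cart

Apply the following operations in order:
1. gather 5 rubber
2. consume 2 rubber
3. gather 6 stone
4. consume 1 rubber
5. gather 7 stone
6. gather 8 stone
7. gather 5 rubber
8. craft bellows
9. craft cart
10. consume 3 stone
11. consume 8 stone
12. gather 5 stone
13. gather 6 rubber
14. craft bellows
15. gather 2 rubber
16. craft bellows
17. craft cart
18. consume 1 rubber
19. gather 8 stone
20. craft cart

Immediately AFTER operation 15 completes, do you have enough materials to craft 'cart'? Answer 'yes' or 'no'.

After 1 (gather 5 rubber): rubber=5
After 2 (consume 2 rubber): rubber=3
After 3 (gather 6 stone): rubber=3 stone=6
After 4 (consume 1 rubber): rubber=2 stone=6
After 5 (gather 7 stone): rubber=2 stone=13
After 6 (gather 8 stone): rubber=2 stone=21
After 7 (gather 5 rubber): rubber=7 stone=21
After 8 (craft bellows): bellows=1 rubber=3 stone=21
After 9 (craft cart): cart=2 rubber=3 stone=17
After 10 (consume 3 stone): cart=2 rubber=3 stone=14
After 11 (consume 8 stone): cart=2 rubber=3 stone=6
After 12 (gather 5 stone): cart=2 rubber=3 stone=11
After 13 (gather 6 rubber): cart=2 rubber=9 stone=11
After 14 (craft bellows): bellows=1 cart=2 rubber=5 stone=11
After 15 (gather 2 rubber): bellows=1 cart=2 rubber=7 stone=11

Answer: yes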